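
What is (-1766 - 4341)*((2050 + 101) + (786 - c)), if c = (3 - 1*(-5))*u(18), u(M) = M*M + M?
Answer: -1227507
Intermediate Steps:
u(M) = M + M² (u(M) = M² + M = M + M²)
c = 2736 (c = (3 - 1*(-5))*(18*(1 + 18)) = (3 + 5)*(18*19) = 8*342 = 2736)
(-1766 - 4341)*((2050 + 101) + (786 - c)) = (-1766 - 4341)*((2050 + 101) + (786 - 1*2736)) = -6107*(2151 + (786 - 2736)) = -6107*(2151 - 1950) = -6107*201 = -1227507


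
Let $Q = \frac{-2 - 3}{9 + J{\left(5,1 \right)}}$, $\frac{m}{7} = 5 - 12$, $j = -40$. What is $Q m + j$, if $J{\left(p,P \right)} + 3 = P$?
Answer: $-5$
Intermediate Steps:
$J{\left(p,P \right)} = -3 + P$
$m = -49$ ($m = 7 \left(5 - 12\right) = 7 \left(-7\right) = -49$)
$Q = - \frac{5}{7}$ ($Q = \frac{-2 - 3}{9 + \left(-3 + 1\right)} = - \frac{5}{9 - 2} = - \frac{5}{7} \approx -0.71429$)
$Q m + j = \left(- \frac{5}{7}\right) \left(-49\right) - 40 = 35 - 40 = -5$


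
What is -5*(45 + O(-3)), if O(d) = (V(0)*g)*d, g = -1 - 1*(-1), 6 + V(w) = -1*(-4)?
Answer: -225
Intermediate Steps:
V(w) = -2 (V(w) = -6 - 1*(-4) = -6 + 4 = -2)
g = 0 (g = -1 + 1 = 0)
O(d) = 0 (O(d) = (-2*0)*d = 0*d = 0)
-5*(45 + O(-3)) = -5*(45 + 0) = -5*45 = -225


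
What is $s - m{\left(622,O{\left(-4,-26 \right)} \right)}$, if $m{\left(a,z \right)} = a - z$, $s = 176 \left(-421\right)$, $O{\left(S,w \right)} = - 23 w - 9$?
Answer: $-74129$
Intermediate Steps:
$O{\left(S,w \right)} = -9 - 23 w$
$s = -74096$
$s - m{\left(622,O{\left(-4,-26 \right)} \right)} = -74096 - \left(622 - \left(-9 - -598\right)\right) = -74096 - \left(622 - \left(-9 + 598\right)\right) = -74096 - \left(622 - 589\right) = -74096 - 33 = -74129$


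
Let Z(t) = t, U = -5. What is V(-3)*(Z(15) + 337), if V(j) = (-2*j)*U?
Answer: -10560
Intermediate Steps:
V(j) = 10*j (V(j) = -2*j*(-5) = 10*j)
V(-3)*(Z(15) + 337) = (10*(-3))*(15 + 337) = -30*352 = -10560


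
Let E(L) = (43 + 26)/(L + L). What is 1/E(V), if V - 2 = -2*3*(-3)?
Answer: 40/69 ≈ 0.57971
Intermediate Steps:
V = 20 (V = 2 - 2*3*(-3) = 2 - 6*(-3) = 2 + 18 = 20)
E(L) = 69/(2*L) (E(L) = 69/((2*L)) = 69*(1/(2*L)) = 69/(2*L))
1/E(V) = 1/((69/2)/20) = 1/((69/2)*(1/20)) = 1/(69/40) = 40/69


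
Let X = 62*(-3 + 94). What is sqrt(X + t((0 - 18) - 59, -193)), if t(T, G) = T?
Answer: sqrt(5565) ≈ 74.599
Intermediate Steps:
X = 5642 (X = 62*91 = 5642)
sqrt(X + t((0 - 18) - 59, -193)) = sqrt(5642 + ((0 - 18) - 59)) = sqrt(5642 + (-18 - 59)) = sqrt(5642 - 77) = sqrt(5565)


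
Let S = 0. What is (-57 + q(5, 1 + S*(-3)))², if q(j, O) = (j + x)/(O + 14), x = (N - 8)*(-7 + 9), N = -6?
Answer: 770884/225 ≈ 3426.2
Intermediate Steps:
x = -28 (x = (-6 - 8)*(-7 + 9) = -14*2 = -28)
q(j, O) = (-28 + j)/(14 + O) (q(j, O) = (j - 28)/(O + 14) = (-28 + j)/(14 + O))
(-57 + q(5, 1 + S*(-3)))² = (-57 + (-28 + 5)/(14 + (1 + 0*(-3))))² = (-57 - 23/(14 + (1 + 0)))² = (-57 - 23/(14 + 1))² = (-57 - 23/15)² = (-878/15)² = 770884/225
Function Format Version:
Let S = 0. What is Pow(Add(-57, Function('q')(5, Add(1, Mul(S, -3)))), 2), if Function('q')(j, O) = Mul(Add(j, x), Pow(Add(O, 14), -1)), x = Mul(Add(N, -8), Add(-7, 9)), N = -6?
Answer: Rational(770884, 225) ≈ 3426.2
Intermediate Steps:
x = -28 (x = Mul(Add(-6, -8), Add(-7, 9)) = Mul(-14, 2) = -28)
Function('q')(j, O) = Mul(Pow(Add(14, O), -1), Add(-28, j)) (Function('q')(j, O) = Mul(Add(j, -28), Pow(Add(O, 14), -1)) = Mul(Add(-28, j), Pow(Add(14, O), -1)) = Mul(Pow(Add(14, O), -1), Add(-28, j)))
Pow(Add(-57, Function('q')(5, Add(1, Mul(S, -3)))), 2) = Pow(Add(-57, Mul(Pow(Add(14, Add(1, Mul(0, -3))), -1), Add(-28, 5))), 2) = Pow(Add(-57, Mul(Pow(Add(14, Add(1, 0)), -1), -23)), 2) = Pow(Add(-57, Mul(Pow(Add(14, 1), -1), -23)), 2) = Pow(Add(-57, Mul(Pow(15, -1), -23)), 2) = Pow(Add(-57, Mul(Rational(1, 15), -23)), 2) = Pow(Add(-57, Rational(-23, 15)), 2) = Pow(Rational(-878, 15), 2) = Rational(770884, 225)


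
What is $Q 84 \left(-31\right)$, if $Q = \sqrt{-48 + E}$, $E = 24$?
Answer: $- 5208 i \sqrt{6} \approx - 12757.0 i$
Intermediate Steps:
$Q = 2 i \sqrt{6}$ ($Q = \sqrt{-48 + 24} = \sqrt{-24} = 2 i \sqrt{6} \approx 4.899 i$)
$Q 84 \left(-31\right) = 2 i \sqrt{6} \cdot 84 \left(-31\right) = 168 i \sqrt{6} \left(-31\right) = - 5208 i \sqrt{6}$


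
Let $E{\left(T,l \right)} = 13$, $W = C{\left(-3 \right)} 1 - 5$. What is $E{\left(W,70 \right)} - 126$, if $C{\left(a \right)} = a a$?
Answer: $-113$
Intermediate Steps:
$C{\left(a \right)} = a^{2}$
$W = 4$ ($W = \left(-3\right)^{2} \cdot 1 - 5 = 9 \cdot 1 - 5 = 9 - 5 = 4$)
$E{\left(W,70 \right)} - 126 = 13 - 126 = -113$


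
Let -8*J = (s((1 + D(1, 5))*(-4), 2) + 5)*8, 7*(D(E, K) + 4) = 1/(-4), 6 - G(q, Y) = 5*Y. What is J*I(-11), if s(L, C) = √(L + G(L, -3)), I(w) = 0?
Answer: 0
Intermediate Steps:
G(q, Y) = 6 - 5*Y
D(E, K) = -113/28 (D(E, K) = -4 + (⅐)/(-4) = -4 + (⅐)*(-¼) = -4 - 1/28 = -113/28)
s(L, C) = √(21 + L) (s(L, C) = √(L + (6 - 5*(-3))) = √(L + (6 + 15)) = √(L + 21) = √(21 + L))
J = -5 - 2*√406/7 (J = -(√(21 + (1 - 113/28)*(-4)) + 5)*8/8 = -(√(21 - 85/28*(-4)) + 5)*8/8 = -(√(21 + 85/7) + 5)*8/8 = -(√(232/7) + 5)*8/8 = -(2*√406/7 + 5)*8/8 = -(5 + 2*√406/7)*8/8 = -(40 + 16*√406/7)/8 = -5 - 2*√406/7 ≈ -10.757)
J*I(-11) = (-5 - 2*√406/7)*0 = 0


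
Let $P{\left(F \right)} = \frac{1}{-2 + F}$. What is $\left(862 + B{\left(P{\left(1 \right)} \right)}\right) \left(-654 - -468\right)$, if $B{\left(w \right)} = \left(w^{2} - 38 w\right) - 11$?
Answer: $-165540$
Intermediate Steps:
$B{\left(w \right)} = -11 + w^{2} - 38 w$
$\left(862 + B{\left(P{\left(1 \right)} \right)}\right) \left(-654 - -468\right) = \left(862 - \left(11 - \frac{1}{\left(-2 + 1\right)^{2}} + \frac{38}{-2 + 1}\right)\right) \left(-654 - -468\right) = \left(862 - \left(11 - 1 - 38\right)\right) \left(-654 + 468\right) = \left(862 - \left(-27 - 1\right)\right) \left(-186\right) = \left(862 + \left(-11 + 1 + 38\right)\right) \left(-186\right) = \left(862 + 28\right) \left(-186\right) = 890 \left(-186\right) = -165540$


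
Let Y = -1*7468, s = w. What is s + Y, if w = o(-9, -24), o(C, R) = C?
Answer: -7477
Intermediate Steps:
w = -9
s = -9
Y = -7468
s + Y = -9 - 7468 = -7477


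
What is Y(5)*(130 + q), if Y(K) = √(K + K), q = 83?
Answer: 213*√10 ≈ 673.57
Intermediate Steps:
Y(K) = √2*√K (Y(K) = √(2*K) = √2*√K)
Y(5)*(130 + q) = (√2*√5)*(130 + 83) = √10*213 = 213*√10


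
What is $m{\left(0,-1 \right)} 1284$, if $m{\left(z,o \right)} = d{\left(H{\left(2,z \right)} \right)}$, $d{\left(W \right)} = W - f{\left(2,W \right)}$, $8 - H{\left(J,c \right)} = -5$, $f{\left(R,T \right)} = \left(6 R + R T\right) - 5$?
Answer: $-25680$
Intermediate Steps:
$f{\left(R,T \right)} = -5 + 6 R + R T$
$H{\left(J,c \right)} = 13$ ($H{\left(J,c \right)} = 8 - -5 = 8 + 5 = 13$)
$d{\left(W \right)} = -7 - W$ ($d{\left(W \right)} = W - \left(-5 + 6 \cdot 2 + 2 W\right) = W - \left(-5 + 12 + 2 W\right) = W - \left(7 + 2 W\right) = -7 - W$)
$m{\left(z,o \right)} = -20$ ($m{\left(z,o \right)} = -7 - 13 = -20$)
$m{\left(0,-1 \right)} 1284 = \left(-20\right) 1284 = -25680$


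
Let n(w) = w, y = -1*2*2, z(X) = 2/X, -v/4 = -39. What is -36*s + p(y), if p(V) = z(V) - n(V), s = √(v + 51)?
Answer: 7/2 - 108*√23 ≈ -514.45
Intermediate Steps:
v = 156 (v = -4*(-39) = 156)
s = 3*√23 (s = √(156 + 51) = √207 = 3*√23 ≈ 14.387)
y = -4 (y = -2*2 = -4)
p(V) = -V + 2/V (p(V) = 2/V - V = -V + 2/V)
-36*s + p(y) = -108*√23 + (-1*(-4) + 2/(-4)) = -108*√23 + (4 + 2*(-¼)) = -108*√23 + (4 - ½) = -108*√23 + 7/2 = 7/2 - 108*√23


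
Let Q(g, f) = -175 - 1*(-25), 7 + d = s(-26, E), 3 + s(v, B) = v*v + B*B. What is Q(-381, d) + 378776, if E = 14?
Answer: 378626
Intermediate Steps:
s(v, B) = -3 + B**2 + v**2 (s(v, B) = -3 + (v*v + B*B) = -3 + (v**2 + B**2) = -3 + (B**2 + v**2) = -3 + B**2 + v**2)
d = 862 (d = -7 + (-3 + 14**2 + (-26)**2) = -7 + (-3 + 196 + 676) = -7 + 869 = 862)
Q(g, f) = -150 (Q(g, f) = -175 + 25 = -150)
Q(-381, d) + 378776 = -150 + 378776 = 378626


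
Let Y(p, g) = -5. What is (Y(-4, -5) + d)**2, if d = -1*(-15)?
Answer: 100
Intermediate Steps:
d = 15
(Y(-4, -5) + d)**2 = (-5 + 15)**2 = 10**2 = 100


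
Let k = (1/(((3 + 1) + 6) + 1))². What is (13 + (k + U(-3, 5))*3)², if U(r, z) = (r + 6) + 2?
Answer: 11498881/14641 ≈ 785.39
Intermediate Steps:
U(r, z) = 8 + r (U(r, z) = (6 + r) + 2 = 8 + r)
k = 1/121 (k = (1/((4 + 6) + 1))² = (1/(10 + 1))² = (1/11)² = 1/121 ≈ 0.0082645)
(13 + (k + U(-3, 5))*3)² = (13 + (1/121 + (8 - 3))*3)² = (13 + (1/121 + 5)*3)² = (13 + (606/121)*3)² = (13 + 1818/121)² = (3391/121)² = 11498881/14641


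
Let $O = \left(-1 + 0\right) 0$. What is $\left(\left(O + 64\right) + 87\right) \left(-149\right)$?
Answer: $-22499$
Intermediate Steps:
$O = 0$ ($O = \left(-1\right) 0 = 0$)
$\left(\left(O + 64\right) + 87\right) \left(-149\right) = \left(\left(0 + 64\right) + 87\right) \left(-149\right) = \left(64 + 87\right) \left(-149\right) = 151 \left(-149\right) = -22499$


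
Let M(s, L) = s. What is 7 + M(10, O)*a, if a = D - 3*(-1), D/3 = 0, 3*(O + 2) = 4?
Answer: 37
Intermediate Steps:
O = -2/3 (O = -2 + (1/3)*4 = -2 + 4/3 = -2/3 ≈ -0.66667)
D = 0 (D = 3*0 = 0)
a = 3 (a = 0 - 3*(-1) = 0 + 3 = 3)
7 + M(10, O)*a = 7 + 10*3 = 7 + 30 = 37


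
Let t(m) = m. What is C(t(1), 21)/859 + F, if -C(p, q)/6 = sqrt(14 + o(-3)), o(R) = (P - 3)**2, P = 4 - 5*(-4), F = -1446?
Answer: -1446 - 6*sqrt(455)/859 ≈ -1446.1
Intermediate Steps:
P = 24 (P = 4 + 20 = 24)
o(R) = 441 (o(R) = (24 - 3)**2 = 21**2 = 441)
C(p, q) = -6*sqrt(455) (C(p, q) = -6*sqrt(14 + 441) = -6*sqrt(455))
C(t(1), 21)/859 + F = -6*sqrt(455)/859 - 1446 = -1446 - 6*sqrt(455)/859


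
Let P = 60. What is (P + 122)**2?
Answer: 33124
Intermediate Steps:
(P + 122)**2 = (60 + 122)**2 = 182**2 = 33124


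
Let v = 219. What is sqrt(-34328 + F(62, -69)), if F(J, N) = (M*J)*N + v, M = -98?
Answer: sqrt(385135) ≈ 620.59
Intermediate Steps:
F(J, N) = 219 - 98*J*N (F(J, N) = (-98*J)*N + 219 = -98*J*N + 219 = 219 - 98*J*N)
sqrt(-34328 + F(62, -69)) = sqrt(-34328 + (219 - 98*62*(-69))) = sqrt(-34328 + (219 + 419244)) = sqrt(-34328 + 419463) = sqrt(385135)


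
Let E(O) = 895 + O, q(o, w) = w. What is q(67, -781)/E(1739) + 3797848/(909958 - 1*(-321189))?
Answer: 9042005825/3242841198 ≈ 2.7883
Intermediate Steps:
q(67, -781)/E(1739) + 3797848/(909958 - 1*(-321189)) = -781/(895 + 1739) + 3797848/(909958 - 1*(-321189)) = -781/2634 + 3797848/(909958 + 321189) = -781*1/2634 + 3797848/1231147 = -781/2634 + 3797848*(1/1231147) = -781/2634 + 3797848/1231147 = 9042005825/3242841198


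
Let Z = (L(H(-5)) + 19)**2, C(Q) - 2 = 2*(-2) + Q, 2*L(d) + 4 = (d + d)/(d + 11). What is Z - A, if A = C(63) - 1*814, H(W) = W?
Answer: 36517/36 ≈ 1014.4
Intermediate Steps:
L(d) = -2 + d/(11 + d) (L(d) = -2 + ((d + d)/(d + 11))/2 = -2 + ((2*d)/(11 + d))/2 = -2 + (2*d/(11 + d))/2 = -2 + d/(11 + d))
C(Q) = -2 + Q (C(Q) = 2 + (2*(-2) + Q) = 2 + (-4 + Q) = -2 + Q)
Z = 9409/36 (Z = ((-22 - 1*(-5))/(11 - 5) + 19)**2 = ((-22 + 5)/6 + 19)**2 = ((1/6)*(-17) + 19)**2 = (-17/6 + 19)**2 = (97/6)**2 = 9409/36 ≈ 261.36)
A = -753 (A = (-2 + 63) - 1*814 = 61 - 814 = -753)
Z - A = 9409/36 - 1*(-753) = 9409/36 + 753 = 36517/36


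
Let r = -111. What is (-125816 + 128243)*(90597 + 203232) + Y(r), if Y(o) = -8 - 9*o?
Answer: 713123974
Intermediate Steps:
(-125816 + 128243)*(90597 + 203232) + Y(r) = (-125816 + 128243)*(90597 + 203232) + (-8 - 9*(-111)) = 2427*293829 + (-8 + 999) = 713122983 + 991 = 713123974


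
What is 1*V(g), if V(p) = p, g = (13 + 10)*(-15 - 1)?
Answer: -368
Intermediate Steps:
g = -368 (g = 23*(-16) = -368)
1*V(g) = 1*(-368) = -368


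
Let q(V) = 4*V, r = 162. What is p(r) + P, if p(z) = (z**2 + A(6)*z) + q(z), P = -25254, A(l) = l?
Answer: 2610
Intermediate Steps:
p(z) = z**2 + 10*z (p(z) = (z**2 + 6*z) + 4*z = z**2 + 10*z)
p(r) + P = 162*(10 + 162) - 25254 = 162*172 - 25254 = 27864 - 25254 = 2610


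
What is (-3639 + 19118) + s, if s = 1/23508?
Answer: 363880333/23508 ≈ 15479.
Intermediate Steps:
s = 1/23508 ≈ 4.2539e-5
(-3639 + 19118) + s = (-3639 + 19118) + 1/23508 = 15479 + 1/23508 = 363880333/23508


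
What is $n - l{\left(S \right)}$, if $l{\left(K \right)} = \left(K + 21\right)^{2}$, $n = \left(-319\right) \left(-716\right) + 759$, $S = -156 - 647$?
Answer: $-382361$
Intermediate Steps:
$S = -803$
$n = 229163$ ($n = 228404 + 759 = 229163$)
$l{\left(K \right)} = \left(21 + K\right)^{2}$
$n - l{\left(S \right)} = 229163 - \left(21 - 803\right)^{2} = 229163 - \left(-782\right)^{2} = 229163 - 611524 = -382361$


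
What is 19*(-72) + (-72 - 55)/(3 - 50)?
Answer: -64169/47 ≈ -1365.3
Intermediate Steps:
19*(-72) + (-72 - 55)/(3 - 50) = -1368 - 127/(-47) = -1368 - 127*(-1/47) = -1368 + 127/47 = -64169/47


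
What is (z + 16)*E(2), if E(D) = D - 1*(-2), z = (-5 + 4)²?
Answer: 68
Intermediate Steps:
z = 1 (z = (-1)² = 1)
E(D) = 2 + D (E(D) = D + 2 = 2 + D)
(z + 16)*E(2) = (1 + 16)*(2 + 2) = 17*4 = 68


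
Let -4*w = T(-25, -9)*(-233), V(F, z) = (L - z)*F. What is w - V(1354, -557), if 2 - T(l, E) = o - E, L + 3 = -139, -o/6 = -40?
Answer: -2305191/4 ≈ -5.7630e+5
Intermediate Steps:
o = 240 (o = -6*(-40) = 240)
L = -142 (L = -3 - 139 = -142)
V(F, z) = F*(-142 - z) (V(F, z) = (-142 - z)*F = F*(-142 - z))
T(l, E) = -238 + E (T(l, E) = 2 - (240 - E) = 2 + (-240 + E) = -238 + E)
w = -57551/4 (w = -(-238 - 9)*(-233)/4 = -(-247)*(-233)/4 = -¼*57551 = -57551/4 ≈ -14388.)
w - V(1354, -557) = -57551/4 - (-1)*1354*(142 - 557) = -57551/4 - (-1)*1354*(-415) = -57551/4 - 1*561910 = -57551/4 - 561910 = -2305191/4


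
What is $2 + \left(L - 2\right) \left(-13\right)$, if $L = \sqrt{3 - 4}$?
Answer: $28 - 13 i \approx 28.0 - 13.0 i$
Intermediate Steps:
$L = i$ ($L = \sqrt{-1} = i \approx 1.0 i$)
$2 + \left(L - 2\right) \left(-13\right) = 2 + \left(i - 2\right) \left(-13\right) = 2 + \left(-2 + i\right) \left(-13\right) = 2 + \left(26 - 13 i\right) = 28 - 13 i$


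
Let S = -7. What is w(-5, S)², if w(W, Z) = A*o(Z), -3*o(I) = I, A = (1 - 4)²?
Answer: 441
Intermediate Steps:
A = 9 (A = (-3)² = 9)
o(I) = -I/3
w(W, Z) = -3*Z (w(W, Z) = 9*(-Z/3) = -3*Z)
w(-5, S)² = (-3*(-7))² = 21² = 441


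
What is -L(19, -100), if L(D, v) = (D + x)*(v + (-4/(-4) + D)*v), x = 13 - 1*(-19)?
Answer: 107100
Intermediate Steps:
x = 32 (x = 13 + 19 = 32)
L(D, v) = (32 + D)*(v + v*(1 + D)) (L(D, v) = (D + 32)*(v + (-4/(-4) + D)*v) = (32 + D)*(v + (-4*(-¼) + D)*v) = (32 + D)*(v + (1 + D)*v) = (32 + D)*(v + v*(1 + D)))
-L(19, -100) = -(-100)*(64 + 19² + 34*19) = -(-100)*(64 + 361 + 646) = -(-100)*1071 = -1*(-107100) = 107100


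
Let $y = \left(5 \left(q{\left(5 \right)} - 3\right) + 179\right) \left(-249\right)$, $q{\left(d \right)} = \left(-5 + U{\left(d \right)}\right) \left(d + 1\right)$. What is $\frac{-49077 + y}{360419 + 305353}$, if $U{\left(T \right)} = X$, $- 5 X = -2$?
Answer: $- \frac{18517}{221924} \approx -0.083439$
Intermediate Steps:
$X = \frac{2}{5}$ ($X = \left(- \frac{1}{5}\right) \left(-2\right) = \frac{2}{5} \approx 0.4$)
$U{\left(T \right)} = \frac{2}{5}$
$q{\left(d \right)} = - \frac{23}{5} - \frac{23 d}{5}$ ($q{\left(d \right)} = \left(-5 + \frac{2}{5}\right) \left(d + 1\right) = - \frac{23 \left(1 + d\right)}{5} = - \frac{23}{5} - \frac{23 d}{5}$)
$y = -6474$ ($y = \left(5 \left(\left(- \frac{23}{5} - 23\right) - 3\right) + 179\right) \left(-249\right) = \left(5 \left(- \frac{138}{5} - 3\right) + 179\right) \left(-249\right) = \left(5 \left(- \frac{153}{5}\right) + 179\right) \left(-249\right) = \left(-153 + 179\right) \left(-249\right) = 26 \left(-249\right) = -6474$)
$\frac{-49077 + y}{360419 + 305353} = \frac{-49077 - 6474}{360419 + 305353} = - \frac{55551}{665772} = \left(-55551\right) \frac{1}{665772} = - \frac{18517}{221924}$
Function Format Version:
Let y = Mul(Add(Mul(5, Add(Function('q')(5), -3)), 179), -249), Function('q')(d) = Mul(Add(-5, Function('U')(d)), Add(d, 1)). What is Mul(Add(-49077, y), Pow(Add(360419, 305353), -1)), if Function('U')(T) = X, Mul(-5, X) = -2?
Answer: Rational(-18517, 221924) ≈ -0.083439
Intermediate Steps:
X = Rational(2, 5) (X = Mul(Rational(-1, 5), -2) = Rational(2, 5) ≈ 0.40000)
Function('U')(T) = Rational(2, 5)
Function('q')(d) = Add(Rational(-23, 5), Mul(Rational(-23, 5), d)) (Function('q')(d) = Mul(Add(-5, Rational(2, 5)), Add(d, 1)) = Mul(Rational(-23, 5), Add(1, d)) = Add(Rational(-23, 5), Mul(Rational(-23, 5), d)))
y = -6474 (y = Mul(Add(Mul(5, Add(Add(Rational(-23, 5), Mul(Rational(-23, 5), 5)), -3)), 179), -249) = Mul(Add(Mul(5, Add(Add(Rational(-23, 5), -23), -3)), 179), -249) = Mul(Add(Mul(5, Add(Rational(-138, 5), -3)), 179), -249) = Mul(Add(Mul(5, Rational(-153, 5)), 179), -249) = Mul(Add(-153, 179), -249) = Mul(26, -249) = -6474)
Mul(Add(-49077, y), Pow(Add(360419, 305353), -1)) = Mul(Add(-49077, -6474), Pow(Add(360419, 305353), -1)) = Mul(-55551, Pow(665772, -1)) = Mul(-55551, Rational(1, 665772)) = Rational(-18517, 221924)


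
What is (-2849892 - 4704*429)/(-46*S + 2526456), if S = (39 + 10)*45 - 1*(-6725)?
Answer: -1216977/528919 ≈ -2.3009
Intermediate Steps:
S = 8930 (S = 49*45 + 6725 = 2205 + 6725 = 8930)
(-2849892 - 4704*429)/(-46*S + 2526456) = (-2849892 - 4704*429)/(-46*8930 + 2526456) = (-2849892 - 2018016)/(-410780 + 2526456) = -4867908/2115676 = -4867908*1/2115676 = -1216977/528919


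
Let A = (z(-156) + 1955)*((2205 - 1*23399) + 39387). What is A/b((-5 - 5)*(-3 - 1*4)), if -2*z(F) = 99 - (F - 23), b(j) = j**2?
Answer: 1179946/175 ≈ 6742.5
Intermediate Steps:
z(F) = -61 + F/2 (z(F) = -(99 - (F - 23))/2 = -(99 - (-23 + F))/2 = -(99 + (23 - F))/2 = -(122 - F)/2 = -61 + F/2)
A = 33038488 (A = ((-61 + (1/2)*(-156)) + 1955)*((2205 - 1*23399) + 39387) = ((-61 - 78) + 1955)*((2205 - 23399) + 39387) = (-139 + 1955)*(-21194 + 39387) = 1816*18193 = 33038488)
A/b((-5 - 5)*(-3 - 1*4)) = 33038488/(((-5 - 5)*(-3 - 1*4))**2) = 33038488/((-10*(-3 - 4))**2) = 33038488/((-10*(-7))**2) = 33038488/(70**2) = 33038488/4900 = 33038488*(1/4900) = 1179946/175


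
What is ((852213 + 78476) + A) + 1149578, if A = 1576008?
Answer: 3656275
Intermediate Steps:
((852213 + 78476) + A) + 1149578 = ((852213 + 78476) + 1576008) + 1149578 = (930689 + 1576008) + 1149578 = 2506697 + 1149578 = 3656275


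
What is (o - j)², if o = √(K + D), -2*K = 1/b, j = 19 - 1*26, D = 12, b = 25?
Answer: (70 + √1198)²/100 ≈ 109.44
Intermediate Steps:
j = -7 (j = 19 - 26 = -7)
K = -1/50 (K = -½/25 = -½*1/25 = -1/50 ≈ -0.020000)
o = √1198/10 (o = √(-1/50 + 12) = √(599/50) = √1198/10 ≈ 3.4612)
(o - j)² = (√1198/10 - 1*(-7))² = (√1198/10 + 7)² = (7 + √1198/10)²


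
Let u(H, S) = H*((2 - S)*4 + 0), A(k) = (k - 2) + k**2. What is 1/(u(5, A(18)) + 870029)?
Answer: 1/863269 ≈ 1.1584e-6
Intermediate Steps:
A(k) = -2 + k + k**2 (A(k) = (-2 + k) + k**2 = -2 + k + k**2)
u(H, S) = H*(8 - 4*S) (u(H, S) = H*((8 - 4*S) + 0) = H*(8 - 4*S))
1/(u(5, A(18)) + 870029) = 1/(4*5*(2 - (-2 + 18 + 18**2)) + 870029) = 1/(4*5*(2 - (-2 + 18 + 324)) + 870029) = 1/(4*5*(2 - 1*340) + 870029) = 1/(4*5*(2 - 340) + 870029) = 1/(4*5*(-338) + 870029) = 1/(-6760 + 870029) = 1/863269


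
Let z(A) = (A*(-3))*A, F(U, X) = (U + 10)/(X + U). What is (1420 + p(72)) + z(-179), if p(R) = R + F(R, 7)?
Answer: -7475767/79 ≈ -94630.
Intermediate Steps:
F(U, X) = (10 + U)/(U + X)
p(R) = R + (10 + R)/(7 + R) (p(R) = R + (10 + R)/(R + 7) = R + (10 + R)/(7 + R))
z(A) = -3*A**2 (z(A) = (-3*A)*A = -3*A**2)
(1420 + p(72)) + z(-179) = (1420 + (10 + 72 + 72*(7 + 72))/(7 + 72)) - 3*(-179)**2 = (1420 + (10 + 72 + 72*79)/79) - 3*32041 = (1420 + (10 + 72 + 5688)/79) - 96123 = (1420 + (1/79)*5770) - 96123 = (1420 + 5770/79) - 96123 = 117950/79 - 96123 = -7475767/79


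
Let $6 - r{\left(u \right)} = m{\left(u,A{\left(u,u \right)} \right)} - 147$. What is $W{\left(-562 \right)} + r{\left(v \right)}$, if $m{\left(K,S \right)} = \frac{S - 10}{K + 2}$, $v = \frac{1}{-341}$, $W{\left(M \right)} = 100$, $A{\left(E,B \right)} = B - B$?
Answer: $\frac{175703}{681} \approx 258.01$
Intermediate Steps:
$A{\left(E,B \right)} = 0$
$v = - \frac{1}{341} \approx -0.0029326$
$m{\left(K,S \right)} = \frac{-10 + S}{2 + K}$
$r{\left(u \right)} = 153 + \frac{10}{2 + u}$ ($r{\left(u \right)} = 6 - \left(\frac{-10 + 0}{2 + u} - 147\right) = 6 - \left(\frac{1}{2 + u} \left(-10\right) - 147\right) = 6 - \left(- \frac{10}{2 + u} - 147\right) = 6 - \left(-147 - \frac{10}{2 + u}\right) = 6 + \left(147 + \frac{10}{2 + u}\right) = 153 + \frac{10}{2 + u}$)
$W{\left(-562 \right)} + r{\left(v \right)} = 100 + \frac{316 + 153 \left(- \frac{1}{341}\right)}{2 - \frac{1}{341}} = 100 + \frac{316 - \frac{153}{341}}{\frac{681}{341}} = 100 + \frac{341}{681} \cdot \frac{107603}{341} = 100 + \frac{107603}{681} = \frac{175703}{681}$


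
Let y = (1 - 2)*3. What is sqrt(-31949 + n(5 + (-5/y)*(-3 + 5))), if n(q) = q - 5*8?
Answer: 7*I*sqrt(5874)/3 ≈ 178.83*I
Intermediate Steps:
y = -3 (y = -1*3 = -3)
n(q) = -40 + q (n(q) = q - 40 = -40 + q)
sqrt(-31949 + n(5 + (-5/y)*(-3 + 5))) = sqrt(-31949 + (-40 + (5 + (-5/(-3))*(-3 + 5)))) = sqrt(-31949 + (-40 + (5 - 5*(-1/3)*2))) = sqrt(-31949 + (-40 + (5 + (5/3)*2))) = sqrt(-31949 + (-40 + (5 + 10/3))) = sqrt(-31949 + (-40 + 25/3)) = sqrt(-31949 - 95/3) = sqrt(-95942/3) = 7*I*sqrt(5874)/3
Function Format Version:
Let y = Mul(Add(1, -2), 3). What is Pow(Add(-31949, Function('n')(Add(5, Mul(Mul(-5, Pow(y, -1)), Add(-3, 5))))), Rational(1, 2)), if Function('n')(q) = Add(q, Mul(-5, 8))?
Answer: Mul(Rational(7, 3), I, Pow(5874, Rational(1, 2))) ≈ Mul(178.83, I)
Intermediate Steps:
y = -3 (y = Mul(-1, 3) = -3)
Function('n')(q) = Add(-40, q) (Function('n')(q) = Add(q, -40) = Add(-40, q))
Pow(Add(-31949, Function('n')(Add(5, Mul(Mul(-5, Pow(y, -1)), Add(-3, 5))))), Rational(1, 2)) = Pow(Add(-31949, Add(-40, Add(5, Mul(Mul(-5, Pow(-3, -1)), Add(-3, 5))))), Rational(1, 2)) = Pow(Add(-31949, Add(-40, Add(5, Mul(Mul(-5, Rational(-1, 3)), 2)))), Rational(1, 2)) = Pow(Add(-31949, Add(-40, Add(5, Mul(Rational(5, 3), 2)))), Rational(1, 2)) = Pow(Add(-31949, Add(-40, Add(5, Rational(10, 3)))), Rational(1, 2)) = Pow(Add(-31949, Add(-40, Rational(25, 3))), Rational(1, 2)) = Pow(Add(-31949, Rational(-95, 3)), Rational(1, 2)) = Pow(Rational(-95942, 3), Rational(1, 2)) = Mul(Rational(7, 3), I, Pow(5874, Rational(1, 2)))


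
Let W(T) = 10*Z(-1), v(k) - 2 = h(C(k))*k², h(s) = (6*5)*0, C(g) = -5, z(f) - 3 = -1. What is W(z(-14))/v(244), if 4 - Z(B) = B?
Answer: 25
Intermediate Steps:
z(f) = 2 (z(f) = 3 - 1 = 2)
h(s) = 0 (h(s) = 30*0 = 0)
Z(B) = 4 - B
v(k) = 2 (v(k) = 2 + 0*k² = 2 + 0 = 2)
W(T) = 50 (W(T) = 10*(4 - 1*(-1)) = 10*(4 + 1) = 10*5 = 50)
W(z(-14))/v(244) = 50/2 = 50*(½) = 25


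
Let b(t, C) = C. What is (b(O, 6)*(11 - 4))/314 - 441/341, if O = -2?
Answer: -62076/53537 ≈ -1.1595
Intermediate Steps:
(b(O, 6)*(11 - 4))/314 - 441/341 = (6*(11 - 4))/314 - 441/341 = (6*7)*(1/314) - 441*1/341 = 42*(1/314) - 441/341 = 21/157 - 441/341 = -62076/53537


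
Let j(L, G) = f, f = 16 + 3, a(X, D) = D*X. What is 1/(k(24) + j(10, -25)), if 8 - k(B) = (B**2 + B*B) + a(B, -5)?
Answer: -1/1005 ≈ -0.00099503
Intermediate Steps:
f = 19
j(L, G) = 19
k(B) = 8 - 2*B**2 + 5*B (k(B) = 8 - ((B**2 + B*B) - 5*B) = 8 - ((B**2 + B**2) - 5*B) = 8 - (2*B**2 - 5*B) = 8 - (-5*B + 2*B**2) = 8 + (-2*B**2 + 5*B) = 8 - 2*B**2 + 5*B)
1/(k(24) + j(10, -25)) = 1/((8 - 2*24**2 + 5*24) + 19) = 1/((8 - 2*576 + 120) + 19) = 1/((8 - 1152 + 120) + 19) = 1/(-1024 + 19) = 1/(-1005) = -1/1005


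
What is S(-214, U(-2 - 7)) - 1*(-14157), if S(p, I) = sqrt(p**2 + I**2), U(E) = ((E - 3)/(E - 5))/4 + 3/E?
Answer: 14157 + sqrt(80784169)/42 ≈ 14371.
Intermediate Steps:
U(E) = 3/E + (-3 + E)/(4*(-5 + E)) (U(E) = ((-3 + E)/(-5 + E))*(1/4) + 3/E = (-3 + E)/(4*(-5 + E)) + 3/E = 3/E + (-3 + E)/(4*(-5 + E)))
S(p, I) = sqrt(I**2 + p**2)
S(-214, U(-2 - 7)) - 1*(-14157) = sqrt(((-60 + (-2 - 7)**2 + 9*(-2 - 7))/(4*(-2 - 7)*(-5 + (-2 - 7))))**2 + (-214)**2) - 1*(-14157) = sqrt(((1/4)*(-60 + (-9)**2 + 9*(-9))/(-9*(-5 - 9)))**2 + 45796) + 14157 = sqrt(((1/4)*(-1/9)*(-60 + 81 - 81)/(-14))**2 + 45796) + 14157 = sqrt(((1/4)*(-1/9)*(-1/14)*(-60))**2 + 45796) + 14157 = sqrt((-5/42)**2 + 45796) + 14157 = sqrt(25/1764 + 45796) + 14157 = sqrt(80784169/1764) + 14157 = sqrt(80784169)/42 + 14157 = 14157 + sqrt(80784169)/42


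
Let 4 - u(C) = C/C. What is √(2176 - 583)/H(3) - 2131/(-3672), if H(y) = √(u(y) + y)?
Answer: 2131/3672 + 3*√118/2 ≈ 16.875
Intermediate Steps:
u(C) = 3 (u(C) = 4 - C/C = 4 - 1*1 = 4 - 1 = 3)
H(y) = √(3 + y)
√(2176 - 583)/H(3) - 2131/(-3672) = √(2176 - 583)/(√(3 + 3)) - 2131/(-3672) = √1593/(√6) - 2131*(-1/3672) = (3*√177)*(√6/6) + 2131/3672 = 3*√118/2 + 2131/3672 = 2131/3672 + 3*√118/2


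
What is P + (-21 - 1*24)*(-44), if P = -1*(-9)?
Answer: 1989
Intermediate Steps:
P = 9
P + (-21 - 1*24)*(-44) = 9 + (-21 - 1*24)*(-44) = 9 + (-21 - 24)*(-44) = 9 - 45*(-44) = 9 + 1980 = 1989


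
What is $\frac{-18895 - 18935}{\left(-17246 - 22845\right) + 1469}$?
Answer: $\frac{6305}{6437} \approx 0.97949$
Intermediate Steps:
$\frac{-18895 - 18935}{\left(-17246 - 22845\right) + 1469} = - \frac{37830}{-40091 + 1469} = - \frac{37830}{-38622} = \left(-37830\right) \left(- \frac{1}{38622}\right) = \frac{6305}{6437}$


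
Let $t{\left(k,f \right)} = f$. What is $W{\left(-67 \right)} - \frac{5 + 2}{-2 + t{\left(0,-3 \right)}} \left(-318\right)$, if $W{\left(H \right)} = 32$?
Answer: $- \frac{2066}{5} \approx -413.2$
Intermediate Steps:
$W{\left(-67 \right)} - \frac{5 + 2}{-2 + t{\left(0,-3 \right)}} \left(-318\right) = 32 - \frac{5 + 2}{-2 - 3} \left(-318\right) = 32 - \frac{7}{-5} \left(-318\right) = 32 - 7 \left(- \frac{1}{5}\right) \left(-318\right) = 32 - \left(- \frac{7}{5}\right) \left(-318\right) = 32 - \frac{2226}{5} = - \frac{2066}{5}$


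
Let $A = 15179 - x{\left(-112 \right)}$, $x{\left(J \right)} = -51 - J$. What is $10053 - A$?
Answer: $-5065$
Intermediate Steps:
$A = 15118$ ($A = 15179 - \left(-51 - -112\right) = 15179 - \left(-51 + 112\right) = 15179 - 61 = 15118$)
$10053 - A = 10053 - 15118 = -5065$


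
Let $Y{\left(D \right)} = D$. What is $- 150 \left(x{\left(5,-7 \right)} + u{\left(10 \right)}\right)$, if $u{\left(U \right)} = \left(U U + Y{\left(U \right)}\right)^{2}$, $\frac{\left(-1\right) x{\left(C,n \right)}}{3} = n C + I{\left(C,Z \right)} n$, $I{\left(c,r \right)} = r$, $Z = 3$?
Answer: $-1840200$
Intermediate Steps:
$x{\left(C,n \right)} = - 9 n - 3 C n$ ($x{\left(C,n \right)} = - 3 \left(n C + 3 n\right) = - 3 \left(C n + 3 n\right) = - 3 \left(3 n + C n\right) = - 9 n - 3 C n$)
$u{\left(U \right)} = \left(U + U^{2}\right)^{2}$ ($u{\left(U \right)} = \left(U U + U\right)^{2} = \left(U^{2} + U\right)^{2} = \left(U + U^{2}\right)^{2}$)
$- 150 \left(x{\left(5,-7 \right)} + u{\left(10 \right)}\right) = - 150 \left(\left(-3\right) \left(-7\right) \left(3 + 5\right) + 10^{2} \left(1 + 10\right)^{2}\right) = - 150 \left(\left(-3\right) \left(-7\right) 8 + 100 \cdot 11^{2}\right) = - 150 \left(168 + 100 \cdot 121\right) = - 150 \left(168 + 12100\right) = \left(-150\right) 12268 = -1840200$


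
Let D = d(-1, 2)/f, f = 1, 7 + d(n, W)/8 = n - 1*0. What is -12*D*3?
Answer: 2304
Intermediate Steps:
d(n, W) = -56 + 8*n (d(n, W) = -56 + 8*(n - 1*0) = -56 + 8*(n + 0) = -56 + 8*n)
D = -64 (D = (-56 + 8*(-1))/1 = (-56 - 8)*1 = -64*1 = -64)
-12*D*3 = -12*(-64)*3 = 768*3 = 2304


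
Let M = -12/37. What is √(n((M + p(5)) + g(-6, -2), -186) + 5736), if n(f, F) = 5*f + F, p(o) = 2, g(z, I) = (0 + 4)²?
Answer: 6*√214415/37 ≈ 75.089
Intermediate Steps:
g(z, I) = 16 (g(z, I) = 4² = 16)
M = -12/37 (M = -12*1/37 = -12/37 ≈ -0.32432)
n(f, F) = F + 5*f
√(n((M + p(5)) + g(-6, -2), -186) + 5736) = √((-186 + 5*((-12/37 + 2) + 16)) + 5736) = √((-186 + 5*(62/37 + 16)) + 5736) = √((-186 + 5*(654/37)) + 5736) = √((-186 + 3270/37) + 5736) = √(-3612/37 + 5736) = √(208620/37) = 6*√214415/37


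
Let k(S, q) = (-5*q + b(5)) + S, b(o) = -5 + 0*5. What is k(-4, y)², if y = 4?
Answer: 841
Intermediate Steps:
b(o) = -5 (b(o) = -5 + 0 = -5)
k(S, q) = -5 + S - 5*q (k(S, q) = (-5*q - 5) + S = (-5 - 5*q) + S = -5 + S - 5*q)
k(-4, y)² = (-5 - 4 - 5*4)² = (-5 - 4 - 20)² = (-29)² = 841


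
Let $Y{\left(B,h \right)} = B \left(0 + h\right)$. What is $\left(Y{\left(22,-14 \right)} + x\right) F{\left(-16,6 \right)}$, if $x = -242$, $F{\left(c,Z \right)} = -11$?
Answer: $6050$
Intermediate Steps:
$Y{\left(B,h \right)} = B h$
$\left(Y{\left(22,-14 \right)} + x\right) F{\left(-16,6 \right)} = \left(22 \left(-14\right) - 242\right) \left(-11\right) = \left(-308 - 242\right) \left(-11\right) = \left(-550\right) \left(-11\right) = 6050$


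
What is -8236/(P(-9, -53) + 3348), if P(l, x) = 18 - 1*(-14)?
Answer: -2059/845 ≈ -2.4367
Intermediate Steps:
P(l, x) = 32 (P(l, x) = 18 + 14 = 32)
-8236/(P(-9, -53) + 3348) = -8236/(32 + 3348) = -8236/3380 = -8236*1/3380 = -2059/845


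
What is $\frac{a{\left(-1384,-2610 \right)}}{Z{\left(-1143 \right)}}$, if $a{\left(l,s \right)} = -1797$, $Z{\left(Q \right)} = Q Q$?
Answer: $- \frac{599}{435483} \approx -0.0013755$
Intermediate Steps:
$Z{\left(Q \right)} = Q^{2}$
$\frac{a{\left(-1384,-2610 \right)}}{Z{\left(-1143 \right)}} = - \frac{1797}{\left(-1143\right)^{2}} = - \frac{1797}{1306449} = \left(-1797\right) \frac{1}{1306449} = - \frac{599}{435483}$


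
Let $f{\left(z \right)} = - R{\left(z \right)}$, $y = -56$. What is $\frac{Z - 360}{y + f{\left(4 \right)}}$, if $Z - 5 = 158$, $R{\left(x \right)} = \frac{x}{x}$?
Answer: $\frac{197}{57} \approx 3.4561$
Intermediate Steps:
$R{\left(x \right)} = 1$
$Z = 163$ ($Z = 5 + 158 = 163$)
$f{\left(z \right)} = -1$ ($f{\left(z \right)} = \left(-1\right) 1 = -1$)
$\frac{Z - 360}{y + f{\left(4 \right)}} = \frac{163 - 360}{-56 - 1} = - \frac{197}{-57} = \left(-197\right) \left(- \frac{1}{57}\right) = \frac{197}{57}$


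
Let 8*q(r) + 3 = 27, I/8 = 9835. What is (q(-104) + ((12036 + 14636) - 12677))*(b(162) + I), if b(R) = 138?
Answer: 1103294364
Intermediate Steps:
I = 78680 (I = 8*9835 = 78680)
q(r) = 3 (q(r) = -3/8 + (⅛)*27 = -3/8 + 27/8 = 3)
(q(-104) + ((12036 + 14636) - 12677))*(b(162) + I) = (3 + ((12036 + 14636) - 12677))*(138 + 78680) = (3 + (26672 - 12677))*78818 = (3 + 13995)*78818 = 13998*78818 = 1103294364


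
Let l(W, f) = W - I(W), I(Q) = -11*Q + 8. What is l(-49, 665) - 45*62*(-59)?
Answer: 164014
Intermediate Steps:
I(Q) = 8 - 11*Q
l(W, f) = -8 + 12*W (l(W, f) = W - (8 - 11*W) = W + (-8 + 11*W) = -8 + 12*W)
l(-49, 665) - 45*62*(-59) = (-8 + 12*(-49)) - 45*62*(-59) = (-8 - 588) - 2790*(-59) = -596 + 164610 = 164014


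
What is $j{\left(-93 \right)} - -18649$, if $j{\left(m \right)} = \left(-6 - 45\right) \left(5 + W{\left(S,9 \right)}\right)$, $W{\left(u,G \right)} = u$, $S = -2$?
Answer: $18496$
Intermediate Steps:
$j{\left(m \right)} = -153$ ($j{\left(m \right)} = \left(-6 - 45\right) \left(5 - 2\right) = \left(-51\right) 3 = -153$)
$j{\left(-93 \right)} - -18649 = -153 - -18649 = -153 + 18649 = 18496$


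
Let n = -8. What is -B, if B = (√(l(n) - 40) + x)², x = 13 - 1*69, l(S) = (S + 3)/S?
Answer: -24773/8 + 84*I*√70 ≈ -3096.6 + 702.79*I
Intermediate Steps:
l(S) = (3 + S)/S
x = -56 (x = 13 - 69 = -56)
B = (-56 + 3*I*√70/4)² (B = (√((3 - 8)/(-8) - 40) - 56)² = (√(-⅛*(-5) - 40) - 56)² = (√(5/8 - 40) - 56)² = (√(-315/8) - 56)² = (3*I*√70/4 - 56)² = (-56 + 3*I*√70/4)² ≈ 3096.6 - 702.79*I)
-B = -(24773/8 - 84*I*√70) = -24773/8 + 84*I*√70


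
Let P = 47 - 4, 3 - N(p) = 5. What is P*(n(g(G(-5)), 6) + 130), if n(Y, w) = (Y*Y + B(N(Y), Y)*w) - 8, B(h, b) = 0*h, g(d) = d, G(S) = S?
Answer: 6321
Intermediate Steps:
N(p) = -2 (N(p) = 3 - 1*5 = 3 - 5 = -2)
B(h, b) = 0
n(Y, w) = -8 + Y² (n(Y, w) = (Y*Y + 0*w) - 8 = (Y² + 0) - 8 = Y² - 8 = -8 + Y²)
P = 43
P*(n(g(G(-5)), 6) + 130) = 43*((-8 + (-5)²) + 130) = 43*((-8 + 25) + 130) = 43*(17 + 130) = 43*147 = 6321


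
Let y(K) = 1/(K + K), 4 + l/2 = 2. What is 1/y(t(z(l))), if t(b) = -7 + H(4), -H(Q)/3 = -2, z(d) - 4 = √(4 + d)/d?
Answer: -2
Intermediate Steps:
l = -4 (l = -8 + 2*2 = -8 + 4 = -4)
z(d) = 4 + √(4 + d)/d
H(Q) = 6 (H(Q) = -3*(-2) = 6)
t(b) = -1 (t(b) = -7 + 6 = -1)
y(K) = 1/(2*K)
1/y(t(z(l))) = 1/((½)/(-1)) = 1/((½)*(-1)) = 1/(-½) = -2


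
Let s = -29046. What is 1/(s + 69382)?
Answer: 1/40336 ≈ 2.4792e-5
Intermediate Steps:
1/(s + 69382) = 1/(-29046 + 69382) = 1/40336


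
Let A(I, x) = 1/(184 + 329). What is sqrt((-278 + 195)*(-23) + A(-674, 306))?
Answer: sqrt(55821126)/171 ≈ 43.692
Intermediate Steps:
A(I, x) = 1/513
sqrt((-278 + 195)*(-23) + A(-674, 306)) = sqrt((-278 + 195)*(-23) + 1/513) = sqrt(-83*(-23) + 1/513) = sqrt(1909 + 1/513) = sqrt(979318/513) = sqrt(55821126)/171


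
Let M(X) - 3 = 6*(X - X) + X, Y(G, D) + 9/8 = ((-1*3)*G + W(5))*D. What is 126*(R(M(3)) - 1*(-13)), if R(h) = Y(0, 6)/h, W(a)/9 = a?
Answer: 58275/8 ≈ 7284.4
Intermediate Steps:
W(a) = 9*a
Y(G, D) = -9/8 + D*(45 - 3*G) (Y(G, D) = -9/8 + ((-1*3)*G + 9*5)*D = -9/8 + (-3*G + 45)*D = -9/8 + (45 - 3*G)*D = -9/8 + D*(45 - 3*G))
M(X) = 3 + X (M(X) = 3 + (6*(X - X) + X) = 3 + (6*0 + X) = 3 + (0 + X) = 3 + X)
R(h) = 2151/(8*h) (R(h) = (-9/8 + 45*6 - 3*6*0)/h = (-9/8 + 270 + 0)/h = 2151/(8*h))
126*(R(M(3)) - 1*(-13)) = 126*(2151/(8*(3 + 3)) - 1*(-13)) = 126*((2151/8)/6 + 13) = 126*((2151/8)*(1/6) + 13) = 126*(717/16 + 13) = 126*(925/16) = 58275/8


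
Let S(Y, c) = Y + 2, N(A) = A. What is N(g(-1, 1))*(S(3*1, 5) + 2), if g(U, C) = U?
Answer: -7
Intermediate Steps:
S(Y, c) = 2 + Y
N(g(-1, 1))*(S(3*1, 5) + 2) = -((2 + 3*1) + 2) = -((2 + 3) + 2) = -(5 + 2) = -1*7 = -7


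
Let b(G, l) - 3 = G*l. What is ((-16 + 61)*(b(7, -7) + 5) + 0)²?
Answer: 3404025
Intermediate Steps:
b(G, l) = 3 + G*l
((-16 + 61)*(b(7, -7) + 5) + 0)² = ((-16 + 61)*((3 + 7*(-7)) + 5) + 0)² = (45*((3 - 49) + 5) + 0)² = (45*(-46 + 5) + 0)² = (45*(-41) + 0)² = (-1845 + 0)² = (-1845)² = 3404025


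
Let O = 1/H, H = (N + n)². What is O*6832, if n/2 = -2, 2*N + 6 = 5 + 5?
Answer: 1708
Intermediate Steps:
N = 2 (N = -3 + (5 + 5)/2 = -3 + (½)*10 = -3 + 5 = 2)
n = -4 (n = 2*(-2) = -4)
H = 4 (H = (2 - 4)² = (-2)² = 4)
O = ¼ (O = 1/4 = ¼ ≈ 0.25000)
O*6832 = (¼)*6832 = 1708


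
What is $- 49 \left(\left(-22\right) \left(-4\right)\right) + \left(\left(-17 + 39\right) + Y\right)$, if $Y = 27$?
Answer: $-4263$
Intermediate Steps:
$- 49 \left(\left(-22\right) \left(-4\right)\right) + \left(\left(-17 + 39\right) + Y\right) = - 49 \left(\left(-22\right) \left(-4\right)\right) + \left(\left(-17 + 39\right) + 27\right) = \left(-49\right) 88 + \left(22 + 27\right) = -4312 + 49 = -4263$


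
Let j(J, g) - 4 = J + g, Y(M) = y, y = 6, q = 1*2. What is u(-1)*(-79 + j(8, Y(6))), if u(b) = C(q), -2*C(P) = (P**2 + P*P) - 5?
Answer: 183/2 ≈ 91.500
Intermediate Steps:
q = 2
C(P) = 5/2 - P**2 (C(P) = -((P**2 + P*P) - 5)/2 = -((P**2 + P**2) - 5)/2 = -(2*P**2 - 5)/2 = -(-5 + 2*P**2)/2 = 5/2 - P**2)
u(b) = -3/2 (u(b) = 5/2 - 1*2**2 = 5/2 - 1*4 = 5/2 - 4 = -3/2)
Y(M) = 6
j(J, g) = 4 + J + g (j(J, g) = 4 + (J + g) = 4 + J + g)
u(-1)*(-79 + j(8, Y(6))) = -3*(-79 + (4 + 8 + 6))/2 = -3*(-79 + 18)/2 = -3/2*(-61) = 183/2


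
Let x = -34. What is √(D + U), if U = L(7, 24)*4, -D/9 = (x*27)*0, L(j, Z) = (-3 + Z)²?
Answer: 42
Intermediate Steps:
D = 0 (D = -9*(-34*27)*0 = -(-8262)*0 = -9*0 = 0)
U = 1764 (U = (-3 + 24)²*4 = 21²*4 = 441*4 = 1764)
√(D + U) = √(0 + 1764) = √1764 = 42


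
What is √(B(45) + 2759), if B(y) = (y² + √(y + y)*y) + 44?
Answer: √(4828 + 135*√10) ≈ 72.491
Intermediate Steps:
B(y) = 44 + y² + √2*y^(3/2) (B(y) = (y² + √(2*y)*y) + 44 = (y² + (√2*√y)*y) + 44 = (y² + √2*y^(3/2)) + 44 = 44 + y² + √2*y^(3/2))
√(B(45) + 2759) = √((44 + 45² + √2*45^(3/2)) + 2759) = √((44 + 2025 + √2*(135*√5)) + 2759) = √((44 + 2025 + 135*√10) + 2759) = √((2069 + 135*√10) + 2759) = √(4828 + 135*√10)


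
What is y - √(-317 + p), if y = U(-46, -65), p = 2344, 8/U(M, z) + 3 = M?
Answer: -8/49 - √2027 ≈ -45.185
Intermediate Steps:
U(M, z) = 8/(-3 + M)
y = -8/49 (y = 8/(-3 - 46) = 8/(-49) = 8*(-1/49) = -8/49 ≈ -0.16327)
y - √(-317 + p) = -8/49 - √(-317 + 2344) = -8/49 - √2027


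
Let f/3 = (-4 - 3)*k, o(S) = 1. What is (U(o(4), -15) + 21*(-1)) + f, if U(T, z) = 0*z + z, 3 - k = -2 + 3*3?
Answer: 48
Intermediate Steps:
k = -4 (k = 3 - (-2 + 3*3) = 3 - (-2 + 9) = 3 - 1*7 = 3 - 7 = -4)
f = 84 (f = 3*((-4 - 3)*(-4)) = 3*(-7*(-4)) = 3*28 = 84)
U(T, z) = z (U(T, z) = 0 + z = z)
(U(o(4), -15) + 21*(-1)) + f = (-15 + 21*(-1)) + 84 = (-15 - 21) + 84 = -36 + 84 = 48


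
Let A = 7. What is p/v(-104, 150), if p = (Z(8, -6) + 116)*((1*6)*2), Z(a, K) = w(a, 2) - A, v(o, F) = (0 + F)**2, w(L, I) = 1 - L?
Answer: 34/625 ≈ 0.054400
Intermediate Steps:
v(o, F) = F**2
Z(a, K) = -6 - a (Z(a, K) = (1 - a) - 1*7 = (1 - a) - 7 = -6 - a)
p = 1224 (p = ((-6 - 1*8) + 116)*((1*6)*2) = ((-6 - 8) + 116)*(6*2) = (-14 + 116)*12 = 102*12 = 1224)
p/v(-104, 150) = 1224/(150**2) = 1224/22500 = 1224*(1/22500) = 34/625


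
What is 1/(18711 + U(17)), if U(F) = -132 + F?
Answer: 1/18596 ≈ 5.3775e-5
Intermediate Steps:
1/(18711 + U(17)) = 1/(18711 + (-132 + 17)) = 1/(18711 - 115) = 1/18596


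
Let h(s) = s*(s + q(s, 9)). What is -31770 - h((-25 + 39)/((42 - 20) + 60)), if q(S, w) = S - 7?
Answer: -53403459/1681 ≈ -31769.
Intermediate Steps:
q(S, w) = -7 + S
h(s) = s*(-7 + 2*s) (h(s) = s*(s + (-7 + s)) = s*(-7 + 2*s))
-31770 - h((-25 + 39)/((42 - 20) + 60)) = -31770 - (-25 + 39)/((42 - 20) + 60)*(-7 + 2*((-25 + 39)/((42 - 20) + 60))) = -31770 - 14/(22 + 60)*(-7 + 2*(14/(22 + 60))) = -31770 - 14/82*(-7 + 2*(14/82)) = -31770 - 14*(1/82)*(-7 + 2*(14*(1/82))) = -31770 - 7*(-7 + 2*(7/41))/41 = -31770 - 7*(-7 + 14/41)/41 = -31770 - 7*(-273)/(41*41) = -31770 - 1*(-1911/1681) = -31770 + 1911/1681 = -53403459/1681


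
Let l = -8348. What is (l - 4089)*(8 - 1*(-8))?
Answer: -198992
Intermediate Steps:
(l - 4089)*(8 - 1*(-8)) = (-8348 - 4089)*(8 - 1*(-8)) = -12437*(8 + 8) = -12437*16 = -198992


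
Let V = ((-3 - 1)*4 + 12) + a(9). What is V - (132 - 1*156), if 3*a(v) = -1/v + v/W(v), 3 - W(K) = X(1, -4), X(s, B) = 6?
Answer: 512/27 ≈ 18.963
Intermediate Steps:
W(K) = -3 (W(K) = 3 - 1*6 = 3 - 6 = -3)
a(v) = -1/(3*v) - v/9 (a(v) = (-1/v + v/(-3))/3 = (-1/v + v*(-⅓))/3 = (-1/v - v/3)/3 = -1/(3*v) - v/9)
V = -136/27 (V = ((-3 - 1)*4 + 12) + (⅑)*(-3 - 1*9²)/9 = (-4*4 + 12) + (⅑)*(⅑)*(-3 - 1*81) = (-16 + 12) + (⅑)*(⅑)*(-3 - 81) = -4 + (⅑)*(⅑)*(-84) = -4 - 28/27 = -136/27 ≈ -5.0370)
V - (132 - 1*156) = -136/27 - (132 - 1*156) = -136/27 - (132 - 156) = -136/27 - 1*(-24) = -136/27 + 24 = 512/27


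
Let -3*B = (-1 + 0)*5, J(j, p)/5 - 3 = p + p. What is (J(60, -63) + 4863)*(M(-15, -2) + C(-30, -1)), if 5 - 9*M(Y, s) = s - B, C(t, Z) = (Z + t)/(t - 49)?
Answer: 1364552/237 ≈ 5757.6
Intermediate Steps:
J(j, p) = 15 + 10*p (J(j, p) = 15 + 5*(p + p) = 15 + 5*(2*p) = 15 + 10*p)
C(t, Z) = (Z + t)/(-49 + t)
B = 5/3 (B = -(-1 + 0)*5/3 = -(-1)*5/3 = -⅓*(-5) = 5/3 ≈ 1.6667)
M(Y, s) = 20/27 - s/9 (M(Y, s) = 5/9 - (s - 1*5/3)/9 = 5/9 - (s - 5/3)/9 = 5/9 - (-5/3 + s)/9 = 5/9 + (5/27 - s/9) = 20/27 - s/9)
(J(60, -63) + 4863)*(M(-15, -2) + C(-30, -1)) = ((15 + 10*(-63)) + 4863)*((20/27 - ⅑*(-2)) + (-1 - 30)/(-49 - 30)) = ((15 - 630) + 4863)*((20/27 + 2/9) - 31/(-79)) = (-615 + 4863)*(26/27 - 1/79*(-31)) = 4248*(26/27 + 31/79) = 4248*(2891/2133) = 1364552/237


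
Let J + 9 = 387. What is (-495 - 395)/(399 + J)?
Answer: -890/777 ≈ -1.1454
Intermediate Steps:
J = 378 (J = -9 + 387 = 378)
(-495 - 395)/(399 + J) = (-495 - 395)/(399 + 378) = -890/777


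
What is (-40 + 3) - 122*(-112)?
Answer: 13627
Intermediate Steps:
(-40 + 3) - 122*(-112) = -37 + 13664 = 13627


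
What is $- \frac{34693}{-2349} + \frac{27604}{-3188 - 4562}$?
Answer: $\frac{102014477}{9102375} \approx 11.207$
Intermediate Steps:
$- \frac{34693}{-2349} + \frac{27604}{-3188 - 4562} = \left(-34693\right) \left(- \frac{1}{2349}\right) + \frac{27604}{-7750} = \frac{34693}{2349} + 27604 \left(- \frac{1}{7750}\right) = \frac{34693}{2349} - \frac{13802}{3875} = \frac{102014477}{9102375}$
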